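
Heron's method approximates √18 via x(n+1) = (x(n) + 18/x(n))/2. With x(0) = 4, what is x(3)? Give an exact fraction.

665857/156944

x(1) = (4 + 18/4)/2 = 17/4.
x(2) = (17/4 + 18/(17/4))/2 = 577/136.
x(3) = (577/136 + 18/(577/136))/2 = 665857/156944.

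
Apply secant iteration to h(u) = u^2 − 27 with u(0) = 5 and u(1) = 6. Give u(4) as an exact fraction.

h(5) = −2, h(6) = 9. u(2) = 6 − 9·(6 − 5)/(9 − (−2)) = 57/11.
h(6) = 9, h(57/11) = −18/121. u(3) = (57/11) − (−18/121)·((57/11) − 6)/((−18/121) − 9) = 213/41.
h(57/11) = −18/121, h(213/41) = −18/1681. u(4) = (213/41) − (−18/1681)·((213/41) − (57/11))/((−18/1681) − (−18/121)) = 1351/260.

1351/260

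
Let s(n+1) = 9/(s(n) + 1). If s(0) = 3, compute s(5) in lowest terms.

s(1) = 9/(3 + 1) = 9/4.
s(2) = 9/(9/4 + 1) = 36/13.
s(3) = 9/(36/13 + 1) = 117/49.
s(4) = 9/(117/49 + 1) = 441/166.
s(5) = 9/(441/166 + 1) = 1494/607.

1494/607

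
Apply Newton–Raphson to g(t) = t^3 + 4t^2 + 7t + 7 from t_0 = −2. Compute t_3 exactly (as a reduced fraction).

g'(t) = 3t^2 + 8t + 7.
g(−2) = 1, g'(−2) = 3, so t_1 = (−2) − 1/3 = −7/3.
g(−7/3) = −7/27, g'(−7/3) = 14/3, so t_2 = (−7/3) − (−7/27)/(14/3) = −41/18.
g(−41/18) = −53/5832, g'(−41/18) = 469/108, so t_3 = (−41/18) − (−53/5832)/(469/108) = −28817/12663.

−28817/12663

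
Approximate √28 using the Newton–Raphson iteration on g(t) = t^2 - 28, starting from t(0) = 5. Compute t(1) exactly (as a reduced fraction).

53/10

g'(t) = 2t.
g(5) = -3, g'(5) = 10, so t(1) = 5 - (-3)/10 = 53/10.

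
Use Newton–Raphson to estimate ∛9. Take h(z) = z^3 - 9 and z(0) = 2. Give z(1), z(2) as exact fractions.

z(1) = 25/12, z(2) = 23401/11250

h'(z) = 3z^2.
h(2) = -1, h'(2) = 12, so z(1) = 2 - (-1)/12 = 25/12.
h(25/12) = 73/1728, h'(25/12) = 625/48, so z(2) = (25/12) - (73/1728)/(625/48) = 23401/11250.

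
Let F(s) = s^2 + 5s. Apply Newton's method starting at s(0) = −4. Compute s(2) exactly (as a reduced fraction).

−256/51

F'(s) = 2s + 5.
F(−4) = −4, F'(−4) = −3, so s(1) = (−4) − (−4)/(−3) = −16/3.
F(−16/3) = 16/9, F'(−16/3) = −17/3, so s(2) = (−16/3) − (16/9)/(−17/3) = −256/51.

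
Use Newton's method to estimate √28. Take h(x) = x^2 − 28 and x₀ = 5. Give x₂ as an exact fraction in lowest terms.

5609/1060

h'(x) = 2x.
h(5) = −3, h'(5) = 10, so x₁ = 5 − (−3)/10 = 53/10.
h(53/10) = 9/100, h'(53/10) = 53/5, so x₂ = (53/10) − (9/100)/(53/5) = 5609/1060.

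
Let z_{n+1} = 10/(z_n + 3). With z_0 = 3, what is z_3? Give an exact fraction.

35/18

z_1 = 10/(3 + 3) = 5/3.
z_2 = 10/(5/3 + 3) = 15/7.
z_3 = 10/(15/7 + 3) = 35/18.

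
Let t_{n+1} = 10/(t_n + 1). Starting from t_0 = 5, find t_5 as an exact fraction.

590/249

t_1 = 10/(5 + 1) = 5/3.
t_2 = 10/(5/3 + 1) = 15/4.
t_3 = 10/(15/4 + 1) = 40/19.
t_4 = 10/(40/19 + 1) = 190/59.
t_5 = 10/(190/59 + 1) = 590/249.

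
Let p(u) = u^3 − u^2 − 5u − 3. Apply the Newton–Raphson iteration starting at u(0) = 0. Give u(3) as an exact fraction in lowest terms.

−6099/6715

p'(u) = 3u^2 − 2u − 5.
p(0) = −3, p'(0) = −5, so u(1) = 0 − (−3)/(−5) = −3/5.
p(−3/5) = −72/125, p'(−3/5) = −68/25, so u(2) = (−3/5) − (−72/125)/(−68/25) = −69/85.
p(−69/85) = −82944/614125, p'(−69/85) = −10112/7225, so u(3) = (−69/85) − (−82944/614125)/(−10112/7225) = −6099/6715.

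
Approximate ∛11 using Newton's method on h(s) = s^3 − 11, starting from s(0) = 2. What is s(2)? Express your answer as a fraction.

h'(s) = 3s^2.
h(2) = −3, h'(2) = 12, so s(1) = 2 − (−3)/12 = 9/4.
h(9/4) = 25/64, h'(9/4) = 243/16, so s(2) = (9/4) − (25/64)/(243/16) = 1081/486.

1081/486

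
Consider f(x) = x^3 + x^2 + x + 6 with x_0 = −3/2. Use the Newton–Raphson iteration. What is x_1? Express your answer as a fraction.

−42/19

f'(x) = 3x^2 + 2x + 1.
f(−3/2) = 27/8, f'(−3/2) = 19/4, so x_1 = (−3/2) − (27/8)/(19/4) = −42/19.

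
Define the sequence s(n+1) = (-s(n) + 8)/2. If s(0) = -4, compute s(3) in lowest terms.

s(1) = (-(-4) + 8)/2 = 6.
s(2) = (-6 + 8)/2 = 1.
s(3) = (-1 + 8)/2 = 7/2.

7/2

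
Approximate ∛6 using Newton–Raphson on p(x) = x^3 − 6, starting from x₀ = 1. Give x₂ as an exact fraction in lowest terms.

593/288

p'(x) = 3x^2.
p(1) = −5, p'(1) = 3, so x₁ = 1 − (−5)/3 = 8/3.
p(8/3) = 350/27, p'(8/3) = 64/3, so x₂ = (8/3) − (350/27)/(64/3) = 593/288.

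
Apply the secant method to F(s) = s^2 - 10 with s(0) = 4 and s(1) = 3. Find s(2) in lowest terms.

22/7

F(4) = 6, F(3) = -1. s(2) = 3 - (-1)·(3 - 4)/((-1) - 6) = 22/7.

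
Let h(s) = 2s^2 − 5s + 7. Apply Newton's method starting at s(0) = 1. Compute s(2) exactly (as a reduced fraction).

h'(s) = 4s − 5.
h(1) = 4, h'(1) = −1, so s(1) = 1 − 4/(−1) = 5.
h(5) = 32, h'(5) = 15, so s(2) = 5 − 32/15 = 43/15.

43/15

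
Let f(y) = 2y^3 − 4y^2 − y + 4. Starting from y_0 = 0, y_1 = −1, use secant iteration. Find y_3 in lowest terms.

f(0) = 4, f(−1) = −1. y_2 = (−1) − (−1)·((−1) − 0)/((−1) − 4) = −4/5.
f(−1) = −1, f(−4/5) = 152/125. y_3 = (−4/5) − (152/125)·((−4/5) − (−1))/((152/125) − (−1)) = −252/277.

−252/277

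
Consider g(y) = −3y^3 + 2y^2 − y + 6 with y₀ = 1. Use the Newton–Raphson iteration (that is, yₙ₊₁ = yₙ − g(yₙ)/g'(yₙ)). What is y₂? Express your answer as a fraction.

127/87

g'(y) = −9y^2 + 4y − 1.
g(1) = 4, g'(1) = −6, so y₁ = 1 − 4/(−6) = 5/3.
g(5/3) = −4, g'(5/3) = −58/3, so y₂ = (5/3) − (−4)/(−58/3) = 127/87.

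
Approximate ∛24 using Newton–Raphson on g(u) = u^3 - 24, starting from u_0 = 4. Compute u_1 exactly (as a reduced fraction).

19/6

g'(u) = 3u^2.
g(4) = 40, g'(4) = 48, so u_1 = 4 - 40/48 = 19/6.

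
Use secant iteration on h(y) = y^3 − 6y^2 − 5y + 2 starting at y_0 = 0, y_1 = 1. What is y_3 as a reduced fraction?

h(0) = 2, h(1) = −8. y_2 = 1 − (−8)·(1 − 0)/((−8) − 2) = 1/5.
h(1) = −8, h(1/5) = 96/125. y_3 = (1/5) − (96/125)·((1/5) − 1)/((96/125) − (−8)) = 37/137.

37/137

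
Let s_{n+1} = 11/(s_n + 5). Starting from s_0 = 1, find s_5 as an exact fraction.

s_1 = 11/(1 + 5) = 11/6.
s_2 = 11/(11/6 + 5) = 66/41.
s_3 = 11/(66/41 + 5) = 451/271.
s_4 = 11/(451/271 + 5) = 2981/1806.
s_5 = 11/(2981/1806 + 5) = 19866/12011.

19866/12011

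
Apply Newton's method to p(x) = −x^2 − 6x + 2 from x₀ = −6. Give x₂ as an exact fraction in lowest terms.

−379/60

p'(x) = −2x − 6.
p(−6) = 2, p'(−6) = 6, so x₁ = (−6) − 2/6 = −19/3.
p(−19/3) = −1/9, p'(−19/3) = 20/3, so x₂ = (−19/3) − (−1/9)/(20/3) = −379/60.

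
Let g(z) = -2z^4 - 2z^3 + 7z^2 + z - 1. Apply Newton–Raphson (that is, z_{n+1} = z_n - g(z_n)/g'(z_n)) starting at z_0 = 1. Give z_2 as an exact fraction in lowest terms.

g'(z) = -8z^3 - 6z^2 + 14z + 1.
g(1) = 3, g'(1) = 1, so z_1 = 1 - 3/1 = -2.
g(-2) = 9, g'(-2) = 13, so z_2 = (-2) - 9/13 = -35/13.

-35/13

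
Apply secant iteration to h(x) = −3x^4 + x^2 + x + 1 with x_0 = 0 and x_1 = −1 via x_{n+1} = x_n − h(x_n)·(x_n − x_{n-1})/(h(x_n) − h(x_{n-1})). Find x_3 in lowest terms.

−19/37

h(0) = 1, h(−1) = −2. x_2 = (−1) − (−2)·((−1) − 0)/((−2) − 1) = −1/3.
h(−1) = −2, h(−1/3) = 20/27. x_3 = (−1/3) − (20/27)·((−1/3) − (−1))/((20/27) − (−2)) = −19/37.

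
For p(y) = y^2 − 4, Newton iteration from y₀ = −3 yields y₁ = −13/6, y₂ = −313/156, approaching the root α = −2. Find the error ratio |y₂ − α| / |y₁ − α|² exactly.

y₁ − α = −13/6 − (−2) = −13/6 + 2 = −1/6, so |y₁ − α| = 1/6.
y₂ − α = −313/156 − (−2) = −313/156 + 2 = −1/156, so |y₂ − α| = 1/156.
|y₁ − α|² = 1/36.
Ratio = (1/156) / (1/36) = 3/13.

3/13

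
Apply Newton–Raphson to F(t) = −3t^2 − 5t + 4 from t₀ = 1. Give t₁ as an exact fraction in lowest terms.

F'(t) = −6t − 5.
F(1) = −4, F'(1) = −11, so t₁ = 1 − (−4)/(−11) = 7/11.

7/11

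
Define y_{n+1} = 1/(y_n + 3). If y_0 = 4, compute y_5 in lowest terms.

241/796

y_1 = 1/(4 + 3) = 1/7.
y_2 = 1/(1/7 + 3) = 7/22.
y_3 = 1/(7/22 + 3) = 22/73.
y_4 = 1/(22/73 + 3) = 73/241.
y_5 = 1/(73/241 + 3) = 241/796.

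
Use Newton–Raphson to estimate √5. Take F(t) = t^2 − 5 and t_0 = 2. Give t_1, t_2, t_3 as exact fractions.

F'(t) = 2t.
F(2) = −1, F'(2) = 4, so t_1 = 2 − (−1)/4 = 9/4.
F(9/4) = 1/16, F'(9/4) = 9/2, so t_2 = (9/4) − (1/16)/(9/2) = 161/72.
F(161/72) = 1/5184, F'(161/72) = 161/36, so t_3 = (161/72) − (1/5184)/(161/36) = 51841/23184.

t_1 = 9/4, t_2 = 161/72, t_3 = 51841/23184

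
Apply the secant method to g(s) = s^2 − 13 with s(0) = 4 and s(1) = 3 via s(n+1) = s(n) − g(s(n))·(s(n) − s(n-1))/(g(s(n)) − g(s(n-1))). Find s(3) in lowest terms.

83/23

g(4) = 3, g(3) = −4. s(2) = 3 − (−4)·(3 − 4)/((−4) − 3) = 25/7.
g(3) = −4, g(25/7) = −12/49. s(3) = (25/7) − (−12/49)·((25/7) − 3)/((−12/49) − (−4)) = 83/23.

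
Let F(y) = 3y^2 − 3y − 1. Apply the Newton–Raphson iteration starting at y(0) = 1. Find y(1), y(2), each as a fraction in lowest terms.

F'(y) = 6y − 3.
F(1) = −1, F'(1) = 3, so y(1) = 1 − (−1)/3 = 4/3.
F(4/3) = 1/3, F'(4/3) = 5, so y(2) = (4/3) − (1/3)/5 = 19/15.

y(1) = 4/3, y(2) = 19/15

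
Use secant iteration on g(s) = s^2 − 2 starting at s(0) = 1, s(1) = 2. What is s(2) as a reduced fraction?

4/3

g(1) = −1, g(2) = 2. s(2) = 2 − 2·(2 − 1)/(2 − (−1)) = 4/3.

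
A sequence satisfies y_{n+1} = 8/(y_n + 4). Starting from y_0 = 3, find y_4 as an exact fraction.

y_1 = 8/(3 + 4) = 8/7.
y_2 = 8/(8/7 + 4) = 14/9.
y_3 = 8/(14/9 + 4) = 36/25.
y_4 = 8/(36/25 + 4) = 25/17.

25/17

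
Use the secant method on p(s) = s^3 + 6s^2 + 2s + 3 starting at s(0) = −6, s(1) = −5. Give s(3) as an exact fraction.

−1217/211

p(−6) = −9, p(−5) = 18. s(2) = (−5) − 18·((−5) − (−6))/(18 − (−9)) = −17/3.
p(−5) = 18, p(−17/3) = 64/27. s(3) = (−17/3) − (64/27)·((−17/3) − (−5))/((64/27) − 18) = −1217/211.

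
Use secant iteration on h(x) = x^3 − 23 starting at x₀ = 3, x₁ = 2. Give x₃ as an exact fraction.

h(3) = 4, h(2) = −15. x₂ = 2 − (−15)·(2 − 3)/((−15) − 4) = 53/19.
h(2) = −15, h(53/19) = −8880/6859. x₃ = (53/19) − (−8880/6859)·((53/19) − 2)/((−8880/6859) − (−15)) = 5983/2089.

5983/2089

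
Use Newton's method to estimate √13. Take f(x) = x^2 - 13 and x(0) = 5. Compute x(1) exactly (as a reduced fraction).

19/5

f'(x) = 2x.
f(5) = 12, f'(5) = 10, so x(1) = 5 - 12/10 = 19/5.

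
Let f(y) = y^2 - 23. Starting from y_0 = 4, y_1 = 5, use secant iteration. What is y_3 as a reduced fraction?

f(4) = -7, f(5) = 2. y_2 = 5 - 2·(5 - 4)/(2 - (-7)) = 43/9.
f(5) = 2, f(43/9) = -14/81. y_3 = (43/9) - (-14/81)·((43/9) - 5)/((-14/81) - 2) = 211/44.

211/44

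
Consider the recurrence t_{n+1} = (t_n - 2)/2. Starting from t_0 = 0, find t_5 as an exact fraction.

-31/16

t_1 = (0 - 2)/2 = -1.
t_2 = ((-1) - 2)/2 = -3/2.
t_3 = ((-3/2) - 2)/2 = -7/4.
t_4 = ((-7/4) - 2)/2 = -15/8.
t_5 = ((-15/8) - 2)/2 = -31/16.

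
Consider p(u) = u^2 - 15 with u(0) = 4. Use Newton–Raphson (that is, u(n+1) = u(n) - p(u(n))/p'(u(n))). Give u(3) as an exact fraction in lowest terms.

p'(u) = 2u.
p(4) = 1, p'(4) = 8, so u(1) = 4 - 1/8 = 31/8.
p(31/8) = 1/64, p'(31/8) = 31/4, so u(2) = (31/8) - (1/64)/(31/4) = 1921/496.
p(1921/496) = 1/246016, p'(1921/496) = 1921/248, so u(3) = (1921/496) - (1/246016)/(1921/248) = 7380481/1905632.

7380481/1905632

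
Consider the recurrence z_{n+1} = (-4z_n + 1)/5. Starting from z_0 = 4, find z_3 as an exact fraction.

-47/25

z_1 = (-4·4 + 1)/5 = -3.
z_2 = (-4·(-3) + 1)/5 = 13/5.
z_3 = (-4·(13/5) + 1)/5 = -47/25.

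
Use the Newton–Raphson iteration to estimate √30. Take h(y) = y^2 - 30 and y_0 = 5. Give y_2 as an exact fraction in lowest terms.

241/44

h'(y) = 2y.
h(5) = -5, h'(5) = 10, so y_1 = 5 - (-5)/10 = 11/2.
h(11/2) = 1/4, h'(11/2) = 11, so y_2 = (11/2) - (1/4)/11 = 241/44.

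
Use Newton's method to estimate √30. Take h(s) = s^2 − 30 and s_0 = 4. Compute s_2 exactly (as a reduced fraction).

h'(s) = 2s.
h(4) = −14, h'(4) = 8, so s_1 = 4 − (−14)/8 = 23/4.
h(23/4) = 49/16, h'(23/4) = 23/2, so s_2 = (23/4) − (49/16)/(23/2) = 1009/184.

1009/184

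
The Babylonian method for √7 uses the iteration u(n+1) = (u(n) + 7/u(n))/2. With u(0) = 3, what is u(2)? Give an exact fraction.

u(1) = (3 + 7/3)/2 = 8/3.
u(2) = (8/3 + 7/(8/3))/2 = 127/48.

127/48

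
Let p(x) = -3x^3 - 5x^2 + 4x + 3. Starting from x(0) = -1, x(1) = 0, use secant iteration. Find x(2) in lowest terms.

-1/2

p(-1) = -3, p(0) = 3. x(2) = 0 - 3·(0 - (-1))/(3 - (-3)) = -1/2.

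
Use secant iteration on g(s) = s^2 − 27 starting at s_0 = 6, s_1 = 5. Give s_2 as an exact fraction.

57/11

g(6) = 9, g(5) = −2. s_2 = 5 − (−2)·(5 − 6)/((−2) − 9) = 57/11.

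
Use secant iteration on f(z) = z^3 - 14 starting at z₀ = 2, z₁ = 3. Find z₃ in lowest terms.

f(2) = -6, f(3) = 13. z₂ = 3 - 13·(3 - 2)/(13 - (-6)) = 44/19.
f(3) = 13, f(44/19) = -10842/6859. z₃ = (44/19) - (-10842/6859)·((44/19) - 3)/((-10842/6859) - 13) = 18386/7693.

18386/7693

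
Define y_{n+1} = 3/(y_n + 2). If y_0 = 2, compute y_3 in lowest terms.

33/34

y_1 = 3/(2 + 2) = 3/4.
y_2 = 3/(3/4 + 2) = 12/11.
y_3 = 3/(12/11 + 2) = 33/34.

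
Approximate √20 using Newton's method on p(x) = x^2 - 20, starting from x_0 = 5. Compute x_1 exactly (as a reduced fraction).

9/2

p'(x) = 2x.
p(5) = 5, p'(5) = 10, so x_1 = 5 - 5/10 = 9/2.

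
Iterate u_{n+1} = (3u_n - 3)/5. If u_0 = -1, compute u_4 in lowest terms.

-897/625

u_1 = (3·(-1) - 3)/5 = -6/5.
u_2 = (3·(-6/5) - 3)/5 = -33/25.
u_3 = (3·(-33/25) - 3)/5 = -174/125.
u_4 = (3·(-174/125) - 3)/5 = -897/625.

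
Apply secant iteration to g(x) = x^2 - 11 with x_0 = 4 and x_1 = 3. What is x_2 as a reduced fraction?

23/7

g(4) = 5, g(3) = -2. x_2 = 3 - (-2)·(3 - 4)/((-2) - 5) = 23/7.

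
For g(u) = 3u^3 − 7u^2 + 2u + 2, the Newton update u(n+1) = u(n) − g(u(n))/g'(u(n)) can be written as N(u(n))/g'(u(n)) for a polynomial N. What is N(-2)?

−78

g'(u) = 9u^2 − 14u + 2.
N(u) = u·g'(u) − g(u) = u·(9u^2 − 14u + 2) − (3u^3 − 7u^2 + 2u + 2) = 6u^3 − 7u^2 − 2.
N(-2) = −78.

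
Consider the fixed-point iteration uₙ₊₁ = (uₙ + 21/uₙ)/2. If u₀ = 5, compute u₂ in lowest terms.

527/115

u₁ = (5 + 21/5)/2 = 23/5.
u₂ = (23/5 + 21/(23/5))/2 = 527/115.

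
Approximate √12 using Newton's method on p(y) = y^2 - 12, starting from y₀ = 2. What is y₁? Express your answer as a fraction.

p'(y) = 2y.
p(2) = -8, p'(2) = 4, so y₁ = 2 - (-8)/4 = 4.

4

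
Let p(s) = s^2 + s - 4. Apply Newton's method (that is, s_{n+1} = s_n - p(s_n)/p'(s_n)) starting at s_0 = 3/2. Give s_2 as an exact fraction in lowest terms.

1649/1056

p'(s) = 2s + 1.
p(3/2) = -1/4, p'(3/2) = 4, so s_1 = (3/2) - (-1/4)/4 = 25/16.
p(25/16) = 1/256, p'(25/16) = 33/8, so s_2 = (25/16) - (1/256)/(33/8) = 1649/1056.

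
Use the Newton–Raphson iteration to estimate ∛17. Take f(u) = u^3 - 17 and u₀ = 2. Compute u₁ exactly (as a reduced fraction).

11/4

f'(u) = 3u^2.
f(2) = -9, f'(2) = 12, so u₁ = 2 - (-9)/12 = 11/4.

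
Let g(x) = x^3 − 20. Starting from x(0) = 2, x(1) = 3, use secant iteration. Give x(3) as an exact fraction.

g(2) = −12, g(3) = 7. x(2) = 3 − 7·(3 − 2)/(7 − (−12)) = 50/19.
g(3) = 7, g(50/19) = −12180/6859. x(3) = (50/19) − (−12180/6859)·((50/19) − 3)/((−12180/6859) − 7) = 23270/8599.

23270/8599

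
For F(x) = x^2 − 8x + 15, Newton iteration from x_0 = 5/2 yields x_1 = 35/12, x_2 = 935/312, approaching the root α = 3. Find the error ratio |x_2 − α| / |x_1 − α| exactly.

x_1 − α = 35/12 − 3 = −1/12, so |x_1 − α| = 1/12.
x_2 − α = 935/312 − 3 = −1/312, so |x_2 − α| = 1/312.
Ratio = (1/312) / (1/12) = 1/26.

1/26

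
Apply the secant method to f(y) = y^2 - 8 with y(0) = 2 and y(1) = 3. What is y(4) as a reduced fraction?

577/204

f(2) = -4, f(3) = 1. y(2) = 3 - 1·(3 - 2)/(1 - (-4)) = 14/5.
f(3) = 1, f(14/5) = -4/25. y(3) = (14/5) - (-4/25)·((14/5) - 3)/((-4/25) - 1) = 82/29.
f(14/5) = -4/25, f(82/29) = -4/841. y(4) = (82/29) - (-4/841)·((82/29) - (14/5))/((-4/841) - (-4/25)) = 577/204.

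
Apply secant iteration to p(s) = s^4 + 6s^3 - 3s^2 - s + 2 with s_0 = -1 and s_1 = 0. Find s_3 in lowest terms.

-686/111

p(-1) = -5, p(0) = 2. s_2 = 0 - 2·(0 - (-1))/(2 - (-5)) = -2/7.
p(0) = 2, p(-2/7) = 4580/2401. s_3 = (-2/7) - (4580/2401)·((-2/7) - 0)/((4580/2401) - 2) = -686/111.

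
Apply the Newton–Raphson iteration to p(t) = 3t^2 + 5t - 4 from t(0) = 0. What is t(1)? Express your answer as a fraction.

p'(t) = 6t + 5.
p(0) = -4, p'(0) = 5, so t(1) = 0 - (-4)/5 = 4/5.

4/5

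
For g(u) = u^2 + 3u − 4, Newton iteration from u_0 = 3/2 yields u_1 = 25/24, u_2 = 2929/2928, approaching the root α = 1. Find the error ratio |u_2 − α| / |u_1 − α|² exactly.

u_1 − α = 25/24 − 1 = 1/24, so |u_1 − α| = 1/24.
u_2 − α = 2929/2928 − 1 = 1/2928, so |u_2 − α| = 1/2928.
|u_1 − α|² = 1/576.
Ratio = (1/2928) / (1/576) = 12/61.

12/61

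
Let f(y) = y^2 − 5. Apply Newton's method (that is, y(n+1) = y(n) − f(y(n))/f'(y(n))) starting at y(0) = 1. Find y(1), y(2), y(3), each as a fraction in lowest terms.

f'(y) = 2y.
f(1) = −4, f'(1) = 2, so y(1) = 1 − (−4)/2 = 3.
f(3) = 4, f'(3) = 6, so y(2) = 3 − 4/6 = 7/3.
f(7/3) = 4/9, f'(7/3) = 14/3, so y(3) = (7/3) − (4/9)/(14/3) = 47/21.

y(1) = 3, y(2) = 7/3, y(3) = 47/21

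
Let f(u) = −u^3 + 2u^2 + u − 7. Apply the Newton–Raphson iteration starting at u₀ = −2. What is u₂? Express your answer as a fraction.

−144113/92682

f'(u) = −3u^2 + 4u + 1.
f(−2) = 7, f'(−2) = −19, so u₁ = (−2) − 7/(−19) = −31/19.
f(−31/19) = 7105/6859, f'(−31/19) = −4878/361, so u₂ = (−31/19) − (7105/6859)/(−4878/361) = −144113/92682.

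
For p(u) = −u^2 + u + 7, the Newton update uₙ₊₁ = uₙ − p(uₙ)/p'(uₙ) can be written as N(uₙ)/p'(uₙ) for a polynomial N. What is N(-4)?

p'(u) = −2u + 1.
N(u) = u·p'(u) − p(u) = u·(−2u + 1) − (−u^2 + u + 7) = −u^2 − 7.
N(-4) = −23.

−23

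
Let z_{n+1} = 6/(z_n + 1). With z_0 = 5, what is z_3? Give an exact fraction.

3/2

z_1 = 6/(5 + 1) = 1.
z_2 = 6/(1 + 1) = 3.
z_3 = 6/(3 + 1) = 3/2.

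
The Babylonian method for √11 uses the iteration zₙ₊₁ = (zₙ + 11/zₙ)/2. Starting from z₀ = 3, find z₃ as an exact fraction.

79201/23880

z₁ = (3 + 11/3)/2 = 10/3.
z₂ = (10/3 + 11/(10/3))/2 = 199/60.
z₃ = (199/60 + 11/(199/60))/2 = 79201/23880.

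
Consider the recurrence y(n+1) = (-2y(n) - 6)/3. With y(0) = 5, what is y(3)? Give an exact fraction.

y(1) = (-2·5 - 6)/3 = -16/3.
y(2) = (-2·(-16/3) - 6)/3 = 14/9.
y(3) = (-2·(14/9) - 6)/3 = -82/27.

-82/27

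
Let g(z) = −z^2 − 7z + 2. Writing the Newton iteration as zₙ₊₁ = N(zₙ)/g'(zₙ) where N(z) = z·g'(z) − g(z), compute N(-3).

g'(z) = −2z − 7.
N(z) = z·g'(z) − g(z) = z·(−2z − 7) − (−z^2 − 7z + 2) = −z^2 − 2.
N(-3) = −11.

−11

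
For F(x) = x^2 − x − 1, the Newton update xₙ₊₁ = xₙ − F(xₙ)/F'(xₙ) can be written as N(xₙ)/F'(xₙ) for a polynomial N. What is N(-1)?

F'(x) = 2x − 1.
N(x) = x·F'(x) − F(x) = x·(2x − 1) − (x^2 − x − 1) = x^2 + 1.
N(-1) = 2.

2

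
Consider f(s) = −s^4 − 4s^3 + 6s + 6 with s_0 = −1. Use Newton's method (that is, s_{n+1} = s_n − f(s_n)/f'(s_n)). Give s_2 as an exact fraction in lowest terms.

f'(s) = −4s^3 − 12s^2 + 6.
f(−1) = 3, f'(−1) = −2, so s_1 = (−1) − 3/(−2) = 1/2.
f(1/2) = 135/16, f'(1/2) = 5/2, so s_2 = (1/2) − (135/16)/(5/2) = −23/8.

−23/8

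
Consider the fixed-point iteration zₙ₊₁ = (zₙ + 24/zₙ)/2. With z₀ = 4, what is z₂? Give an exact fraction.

z₁ = (4 + 24/4)/2 = 5.
z₂ = (5 + 24/5)/2 = 49/10.

49/10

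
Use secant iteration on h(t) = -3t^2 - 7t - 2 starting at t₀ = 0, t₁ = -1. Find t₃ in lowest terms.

h(0) = -2, h(-1) = 2. t₂ = (-1) - 2·((-1) - 0)/(2 - (-2)) = -1/2.
h(-1) = 2, h(-1/2) = 3/4. t₃ = (-1/2) - (3/4)·((-1/2) - (-1))/((3/4) - 2) = -1/5.

-1/5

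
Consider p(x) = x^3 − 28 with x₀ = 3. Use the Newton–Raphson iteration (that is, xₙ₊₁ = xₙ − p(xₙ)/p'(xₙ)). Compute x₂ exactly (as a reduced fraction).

413465/136161

p'(x) = 3x^2.
p(3) = −1, p'(3) = 27, so x₁ = 3 − (−1)/27 = 82/27.
p(82/27) = 244/19683, p'(82/27) = 6724/243, so x₂ = (82/27) − (244/19683)/(6724/243) = 413465/136161.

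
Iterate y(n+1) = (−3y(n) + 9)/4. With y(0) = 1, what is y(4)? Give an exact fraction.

153/128

y(1) = (−3·1 + 9)/4 = 3/2.
y(2) = (−3·(3/2) + 9)/4 = 9/8.
y(3) = (−3·(9/8) + 9)/4 = 45/32.
y(4) = (−3·(45/32) + 9)/4 = 153/128.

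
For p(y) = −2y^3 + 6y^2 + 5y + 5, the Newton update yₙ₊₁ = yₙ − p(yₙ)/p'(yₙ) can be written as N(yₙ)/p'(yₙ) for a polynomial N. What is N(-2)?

p'(y) = −6y^2 + 12y + 5.
N(y) = y·p'(y) − p(y) = y·(−6y^2 + 12y + 5) − (−2y^3 + 6y^2 + 5y + 5) = −4y^3 + 6y^2 − 5.
N(-2) = 51.

51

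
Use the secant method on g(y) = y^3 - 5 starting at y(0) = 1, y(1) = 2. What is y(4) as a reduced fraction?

g(1) = -4, g(2) = 3. y(2) = 2 - 3·(2 - 1)/(3 - (-4)) = 11/7.
g(2) = 3, g(11/7) = -384/343. y(3) = (11/7) - (-384/343)·((11/7) - 2)/((-384/343) - 3) = 265/157.
g(11/7) = -384/343, g(265/157) = -739840/3869893. y(4) = (265/157) - (-739840/3869893)·((265/157) - (11/7))/((-739840/3869893) - (-384/343)) = 16480535/9627139.

16480535/9627139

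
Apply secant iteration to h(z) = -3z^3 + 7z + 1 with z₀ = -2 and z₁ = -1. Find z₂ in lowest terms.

-17/14

h(-2) = 11, h(-1) = -3. z₂ = (-1) - (-3)·((-1) - (-2))/((-3) - 11) = -17/14.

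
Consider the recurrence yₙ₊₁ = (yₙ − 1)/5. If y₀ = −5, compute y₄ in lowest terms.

y₁ = ((−5) − 1)/5 = −6/5.
y₂ = ((−6/5) − 1)/5 = −11/25.
y₃ = ((−11/25) − 1)/5 = −36/125.
y₄ = ((−36/125) − 1)/5 = −161/625.

−161/625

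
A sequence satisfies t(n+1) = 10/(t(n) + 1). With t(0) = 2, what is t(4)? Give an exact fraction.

t(1) = 10/(2 + 1) = 10/3.
t(2) = 10/(10/3 + 1) = 30/13.
t(3) = 10/(30/13 + 1) = 130/43.
t(4) = 10/(130/43 + 1) = 430/173.

430/173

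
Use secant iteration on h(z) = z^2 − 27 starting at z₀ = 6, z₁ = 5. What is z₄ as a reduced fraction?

11073/2131

h(6) = 9, h(5) = −2. z₂ = 5 − (−2)·(5 − 6)/((−2) − 9) = 57/11.
h(5) = −2, h(57/11) = −18/121. z₃ = (57/11) − (−18/121)·((57/11) − 5)/((−18/121) − (−2)) = 291/56.
h(57/11) = −18/121, h(291/56) = 9/3136. z₄ = (291/56) − (9/3136)·((291/56) − (57/11))/((9/3136) − (−18/121)) = 11073/2131.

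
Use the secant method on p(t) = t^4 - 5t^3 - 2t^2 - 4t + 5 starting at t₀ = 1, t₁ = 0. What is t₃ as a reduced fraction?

40/49

p(1) = -5, p(0) = 5. t₂ = 0 - 5·(0 - 1)/(5 - (-5)) = 1/2.
p(0) = 5, p(1/2) = 31/16. t₃ = (1/2) - (31/16)·((1/2) - 0)/((31/16) - 5) = 40/49.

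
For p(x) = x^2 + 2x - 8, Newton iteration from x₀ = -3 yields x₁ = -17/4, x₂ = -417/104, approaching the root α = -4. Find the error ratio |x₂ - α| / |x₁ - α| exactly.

x₁ - α = -17/4 - (-4) = -17/4 + 4 = -1/4, so |x₁ - α| = 1/4.
x₂ - α = -417/104 - (-4) = -417/104 + 4 = -1/104, so |x₂ - α| = 1/104.
Ratio = (1/104) / (1/4) = 1/26.

1/26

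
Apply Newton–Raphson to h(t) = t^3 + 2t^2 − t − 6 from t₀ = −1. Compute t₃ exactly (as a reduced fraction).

h'(t) = 3t^2 + 4t − 1.
h(−1) = −4, h'(−1) = −2, so t₁ = (−1) − (−4)/(−2) = −3.
h(−3) = −12, h'(−3) = 14, so t₂ = (−3) − (−12)/14 = −15/7.
h(−15/7) = −1548/343, h'(−15/7) = 206/49, so t₃ = (−15/7) − (−1548/343)/(206/49) = −771/721.

−771/721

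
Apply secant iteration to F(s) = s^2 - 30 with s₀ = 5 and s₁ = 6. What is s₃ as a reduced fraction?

F(5) = -5, F(6) = 6. s₂ = 6 - 6·(6 - 5)/(6 - (-5)) = 60/11.
F(6) = 6, F(60/11) = -30/121. s₃ = (60/11) - (-30/121)·((60/11) - 6)/((-30/121) - 6) = 115/21.

115/21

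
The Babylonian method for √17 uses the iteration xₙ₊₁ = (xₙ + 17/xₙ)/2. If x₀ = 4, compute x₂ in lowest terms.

x₁ = (4 + 17/4)/2 = 33/8.
x₂ = (33/8 + 17/(33/8))/2 = 2177/528.

2177/528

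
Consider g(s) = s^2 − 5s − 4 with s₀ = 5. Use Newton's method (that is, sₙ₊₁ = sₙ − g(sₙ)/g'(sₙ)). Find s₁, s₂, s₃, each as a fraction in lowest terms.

s₁ = 29/5, s₂ = 941/165, s₃ = 994381/174405

g'(s) = 2s − 5.
g(5) = −4, g'(5) = 5, so s₁ = 5 − (−4)/5 = 29/5.
g(29/5) = 16/25, g'(29/5) = 33/5, so s₂ = (29/5) − (16/25)/(33/5) = 941/165.
g(941/165) = 256/27225, g'(941/165) = 1057/165, so s₃ = (941/165) − (256/27225)/(1057/165) = 994381/174405.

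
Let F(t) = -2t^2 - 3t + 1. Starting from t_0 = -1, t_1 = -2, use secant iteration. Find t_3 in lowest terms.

-23/13

F(-1) = 2, F(-2) = -1. t_2 = (-2) - (-1)·((-2) - (-1))/((-1) - 2) = -5/3.
F(-2) = -1, F(-5/3) = 4/9. t_3 = (-5/3) - (4/9)·((-5/3) - (-2))/((4/9) - (-1)) = -23/13.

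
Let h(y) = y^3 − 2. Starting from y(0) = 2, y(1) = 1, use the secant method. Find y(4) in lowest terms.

1303035/1036622

h(2) = 6, h(1) = −1. y(2) = 1 − (−1)·(1 − 2)/((−1) − 6) = 8/7.
h(1) = −1, h(8/7) = −174/343. y(3) = (8/7) − (−174/343)·((8/7) − 1)/((−174/343) − (−1)) = 218/169.
h(8/7) = −174/343, h(218/169) = 706614/4826809. y(4) = (218/169) − (706614/4826809)·((218/169) − (8/7))/((706614/4826809) − (−174/343)) = 1303035/1036622.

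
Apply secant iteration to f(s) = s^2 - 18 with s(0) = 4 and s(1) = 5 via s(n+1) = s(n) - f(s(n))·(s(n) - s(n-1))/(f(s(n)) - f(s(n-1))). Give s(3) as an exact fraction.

352/83

f(4) = -2, f(5) = 7. s(2) = 5 - 7·(5 - 4)/(7 - (-2)) = 38/9.
f(5) = 7, f(38/9) = -14/81. s(3) = (38/9) - (-14/81)·((38/9) - 5)/((-14/81) - 7) = 352/83.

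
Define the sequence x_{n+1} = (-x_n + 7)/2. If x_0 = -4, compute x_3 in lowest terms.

x_1 = (-(-4) + 7)/2 = 11/2.
x_2 = (-(11/2) + 7)/2 = 3/4.
x_3 = (-(3/4) + 7)/2 = 25/8.

25/8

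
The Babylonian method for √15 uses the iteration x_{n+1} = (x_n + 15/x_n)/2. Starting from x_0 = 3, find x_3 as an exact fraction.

1921/496

x_1 = (3 + 15/3)/2 = 4.
x_2 = (4 + 15/4)/2 = 31/8.
x_3 = (31/8 + 15/(31/8))/2 = 1921/496.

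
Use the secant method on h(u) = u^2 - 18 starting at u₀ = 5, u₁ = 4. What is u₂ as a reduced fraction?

38/9

h(5) = 7, h(4) = -2. u₂ = 4 - (-2)·(4 - 5)/((-2) - 7) = 38/9.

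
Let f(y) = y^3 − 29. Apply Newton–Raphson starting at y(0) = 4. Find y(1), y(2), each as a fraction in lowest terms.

f'(y) = 3y^2.
f(4) = 35, f'(4) = 48, so y(1) = 4 − 35/48 = 157/48.
f(157/48) = 662725/110592, f'(157/48) = 24649/768, so y(2) = (157/48) − (662725/110592)/(24649/768) = 5473477/1774728.

y(1) = 157/48, y(2) = 5473477/1774728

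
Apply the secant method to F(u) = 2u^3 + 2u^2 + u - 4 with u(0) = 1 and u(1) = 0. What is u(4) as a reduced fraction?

2039300/2285673

F(1) = 1, F(0) = -4. u(2) = 0 - (-4)·(0 - 1)/((-4) - 1) = 4/5.
F(0) = -4, F(4/5) = -112/125. u(3) = (4/5) - (-112/125)·((4/5) - 0)/((-112/125) - (-4)) = 100/97.
F(4/5) = -112/125, F(100/97) = 1230208/912673. u(4) = (100/97) - (1230208/912673)·((100/97) - (4/5))/((1230208/912673) - (-112/125)) = 2039300/2285673.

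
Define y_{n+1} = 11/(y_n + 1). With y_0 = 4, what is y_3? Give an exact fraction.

176/71

y_1 = 11/(4 + 1) = 11/5.
y_2 = 11/(11/5 + 1) = 55/16.
y_3 = 11/(55/16 + 1) = 176/71.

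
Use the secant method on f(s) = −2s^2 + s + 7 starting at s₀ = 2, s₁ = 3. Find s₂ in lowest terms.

19/9

f(2) = 1, f(3) = −8. s₂ = 3 − (−8)·(3 − 2)/((−8) − 1) = 19/9.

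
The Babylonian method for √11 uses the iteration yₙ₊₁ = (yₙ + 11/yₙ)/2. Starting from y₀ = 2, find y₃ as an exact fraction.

319201/96240

y₁ = (2 + 11/2)/2 = 15/4.
y₂ = (15/4 + 11/(15/4))/2 = 401/120.
y₃ = (401/120 + 11/(401/120))/2 = 319201/96240.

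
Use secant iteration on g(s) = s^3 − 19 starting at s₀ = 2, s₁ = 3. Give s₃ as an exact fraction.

22441/8443

g(2) = −11, g(3) = 8. s₂ = 3 − 8·(3 − 2)/(8 − (−11)) = 49/19.
g(3) = 8, g(49/19) = −12672/6859. s₃ = (49/19) − (−12672/6859)·((49/19) − 3)/((−12672/6859) − 8) = 22441/8443.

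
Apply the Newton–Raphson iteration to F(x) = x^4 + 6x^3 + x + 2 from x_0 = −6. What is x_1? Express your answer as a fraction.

F'(x) = 4x^3 + 18x^2 + 1.
F(−6) = −4, F'(−6) = −215, so x_1 = (−6) − (−4)/(−215) = −1294/215.

−1294/215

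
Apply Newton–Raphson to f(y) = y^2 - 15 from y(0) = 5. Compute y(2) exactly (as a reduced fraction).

f'(y) = 2y.
f(5) = 10, f'(5) = 10, so y(1) = 5 - 10/10 = 4.
f(4) = 1, f'(4) = 8, so y(2) = 4 - 1/8 = 31/8.

31/8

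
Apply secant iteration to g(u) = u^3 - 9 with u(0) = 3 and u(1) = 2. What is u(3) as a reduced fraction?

g(3) = 18, g(2) = -1. u(2) = 2 - (-1)·(2 - 3)/((-1) - 18) = 39/19.
g(2) = -1, g(39/19) = -2412/6859. u(3) = (39/19) - (-2412/6859)·((39/19) - 2)/((-2412/6859) - (-1)) = 9255/4447.

9255/4447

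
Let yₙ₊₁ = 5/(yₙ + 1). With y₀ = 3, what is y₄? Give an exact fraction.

y₁ = 5/(3 + 1) = 5/4.
y₂ = 5/(5/4 + 1) = 20/9.
y₃ = 5/(20/9 + 1) = 45/29.
y₄ = 5/(45/29 + 1) = 145/74.

145/74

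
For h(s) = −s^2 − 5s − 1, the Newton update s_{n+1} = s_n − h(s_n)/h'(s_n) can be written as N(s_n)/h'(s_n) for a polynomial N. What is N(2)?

−3

h'(s) = −2s − 5.
N(s) = s·h'(s) − h(s) = s·(−2s − 5) − (−s^2 − 5s − 1) = −s^2 + 1.
N(2) = −3.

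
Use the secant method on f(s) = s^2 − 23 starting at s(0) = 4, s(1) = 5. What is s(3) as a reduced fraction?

211/44

f(4) = −7, f(5) = 2. s(2) = 5 − 2·(5 − 4)/(2 − (−7)) = 43/9.
f(5) = 2, f(43/9) = −14/81. s(3) = (43/9) − (−14/81)·((43/9) − 5)/((−14/81) − 2) = 211/44.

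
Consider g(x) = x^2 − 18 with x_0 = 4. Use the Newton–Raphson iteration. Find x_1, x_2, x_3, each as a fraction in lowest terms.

x_1 = 17/4, x_2 = 577/136, x_3 = 665857/156944

g'(x) = 2x.
g(4) = −2, g'(4) = 8, so x_1 = 4 − (−2)/8 = 17/4.
g(17/4) = 1/16, g'(17/4) = 17/2, so x_2 = (17/4) − (1/16)/(17/2) = 577/136.
g(577/136) = 1/18496, g'(577/136) = 577/68, so x_3 = (577/136) − (1/18496)/(577/68) = 665857/156944.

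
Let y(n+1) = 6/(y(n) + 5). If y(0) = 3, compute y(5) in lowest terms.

y(1) = 6/(3 + 5) = 3/4.
y(2) = 6/(3/4 + 5) = 24/23.
y(3) = 6/(24/23 + 5) = 138/139.
y(4) = 6/(138/139 + 5) = 834/833.
y(5) = 6/(834/833 + 5) = 4998/4999.

4998/4999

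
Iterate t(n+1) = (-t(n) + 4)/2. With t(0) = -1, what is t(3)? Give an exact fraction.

t(1) = (-(-1) + 4)/2 = 5/2.
t(2) = (-(5/2) + 4)/2 = 3/4.
t(3) = (-(3/4) + 4)/2 = 13/8.

13/8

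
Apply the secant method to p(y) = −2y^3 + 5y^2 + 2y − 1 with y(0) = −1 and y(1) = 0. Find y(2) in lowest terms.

p(−1) = 4, p(0) = −1. y(2) = 0 − (−1)·(0 − (−1))/((−1) − 4) = −1/5.

−1/5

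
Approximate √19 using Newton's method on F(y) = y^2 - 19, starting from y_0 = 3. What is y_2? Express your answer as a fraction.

367/84

F'(y) = 2y.
F(3) = -10, F'(3) = 6, so y_1 = 3 - (-10)/6 = 14/3.
F(14/3) = 25/9, F'(14/3) = 28/3, so y_2 = (14/3) - (25/9)/(28/3) = 367/84.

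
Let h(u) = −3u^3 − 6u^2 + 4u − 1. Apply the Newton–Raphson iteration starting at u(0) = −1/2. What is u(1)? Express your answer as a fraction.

h'(u) = −9u^2 − 12u + 4.
h(−1/2) = −33/8, h'(−1/2) = 31/4, so u(1) = (−1/2) − (−33/8)/(31/4) = 1/31.

1/31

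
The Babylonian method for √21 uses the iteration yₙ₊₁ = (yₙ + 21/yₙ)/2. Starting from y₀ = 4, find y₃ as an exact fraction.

14720113/3212192

y₁ = (4 + 21/4)/2 = 37/8.
y₂ = (37/8 + 21/(37/8))/2 = 2713/592.
y₃ = (2713/592 + 21/(2713/592))/2 = 14720113/3212192.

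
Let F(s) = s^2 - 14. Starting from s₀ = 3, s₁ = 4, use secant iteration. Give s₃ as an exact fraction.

101/27

F(3) = -5, F(4) = 2. s₂ = 4 - 2·(4 - 3)/(2 - (-5)) = 26/7.
F(4) = 2, F(26/7) = -10/49. s₃ = (26/7) - (-10/49)·((26/7) - 4)/((-10/49) - 2) = 101/27.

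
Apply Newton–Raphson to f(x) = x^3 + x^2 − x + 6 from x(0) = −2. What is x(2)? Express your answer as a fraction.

f'(x) = 3x^2 + 2x − 1.
f(−2) = 4, f'(−2) = 7, so x(1) = (−2) − 4/7 = −18/7.
f(−18/7) = −624/343, f'(−18/7) = 671/49, so x(2) = (−18/7) − (−624/343)/(671/49) = −11454/4697.

−11454/4697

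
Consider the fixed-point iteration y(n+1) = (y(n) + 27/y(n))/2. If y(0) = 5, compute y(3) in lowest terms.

3650401/702520

y(1) = (5 + 27/5)/2 = 26/5.
y(2) = (26/5 + 27/(26/5))/2 = 1351/260.
y(3) = (1351/260 + 27/(1351/260))/2 = 3650401/702520.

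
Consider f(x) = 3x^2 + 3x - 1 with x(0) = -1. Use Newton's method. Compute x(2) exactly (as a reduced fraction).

-19/15

f'(x) = 6x + 3.
f(-1) = -1, f'(-1) = -3, so x(1) = (-1) - (-1)/(-3) = -4/3.
f(-4/3) = 1/3, f'(-4/3) = -5, so x(2) = (-4/3) - (1/3)/(-5) = -19/15.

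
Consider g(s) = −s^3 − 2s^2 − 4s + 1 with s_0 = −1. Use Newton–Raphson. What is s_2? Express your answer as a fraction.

35/153

g'(s) = −3s^2 − 4s − 4.
g(−1) = 4, g'(−1) = −3, so s_1 = (−1) − 4/(−3) = 1/3.
g(1/3) = −16/27, g'(1/3) = −17/3, so s_2 = (1/3) − (−16/27)/(−17/3) = 35/153.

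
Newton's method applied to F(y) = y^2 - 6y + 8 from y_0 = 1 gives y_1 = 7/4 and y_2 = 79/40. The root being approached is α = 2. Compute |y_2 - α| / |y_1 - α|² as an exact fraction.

y_1 - α = 7/4 - 2 = -1/4, so |y_1 - α| = 1/4.
y_2 - α = 79/40 - 2 = -1/40, so |y_2 - α| = 1/40.
|y_1 - α|² = 1/16.
Ratio = (1/40) / (1/16) = 2/5.

2/5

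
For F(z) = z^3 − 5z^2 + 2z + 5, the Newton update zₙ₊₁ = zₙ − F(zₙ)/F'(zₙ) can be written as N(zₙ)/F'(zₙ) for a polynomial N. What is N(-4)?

−213

F'(z) = 3z^2 − 10z + 2.
N(z) = z·F'(z) − F(z) = z·(3z^2 − 10z + 2) − (z^3 − 5z^2 + 2z + 5) = 2z^3 − 5z^2 − 5.
N(-4) = −213.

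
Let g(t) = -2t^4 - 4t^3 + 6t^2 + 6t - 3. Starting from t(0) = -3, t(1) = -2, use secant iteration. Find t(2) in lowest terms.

g(-3) = -21, g(-2) = 9. t(2) = (-2) - 9·((-2) - (-3))/(9 - (-21)) = -23/10.

-23/10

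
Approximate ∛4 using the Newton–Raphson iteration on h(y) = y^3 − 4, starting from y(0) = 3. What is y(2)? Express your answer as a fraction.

h'(y) = 3y^2.
h(3) = 23, h'(3) = 27, so y(1) = 3 − 23/27 = 58/27.
h(58/27) = 116380/19683, h'(58/27) = 3364/243, so y(2) = (58/27) − (116380/19683)/(3364/243) = 117239/68121.

117239/68121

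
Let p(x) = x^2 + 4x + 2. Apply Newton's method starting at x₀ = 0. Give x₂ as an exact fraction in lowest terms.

p'(x) = 2x + 4.
p(0) = 2, p'(0) = 4, so x₁ = 0 − 2/4 = −1/2.
p(−1/2) = 1/4, p'(−1/2) = 3, so x₂ = (−1/2) − (1/4)/3 = −7/12.

−7/12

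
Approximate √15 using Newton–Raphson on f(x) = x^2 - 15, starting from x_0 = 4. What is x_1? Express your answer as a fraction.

f'(x) = 2x.
f(4) = 1, f'(4) = 8, so x_1 = 4 - 1/8 = 31/8.

31/8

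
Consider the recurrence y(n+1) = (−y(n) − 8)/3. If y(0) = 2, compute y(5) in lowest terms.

−490/243

y(1) = (−2 − 8)/3 = −10/3.
y(2) = (−(−10/3) − 8)/3 = −14/9.
y(3) = (−(−14/9) − 8)/3 = −58/27.
y(4) = (−(−58/27) − 8)/3 = −158/81.
y(5) = (−(−158/81) − 8)/3 = −490/243.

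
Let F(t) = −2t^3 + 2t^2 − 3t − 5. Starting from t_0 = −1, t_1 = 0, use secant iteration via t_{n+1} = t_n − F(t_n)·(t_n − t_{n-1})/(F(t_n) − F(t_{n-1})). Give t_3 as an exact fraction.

−245/267

F(−1) = 2, F(0) = −5. t_2 = 0 − (−5)·(0 − (−1))/((−5) − 2) = −5/7.
F(0) = −5, F(−5/7) = −380/343. t_3 = (−5/7) − (−380/343)·((−5/7) − 0)/((−380/343) − (−5)) = −245/267.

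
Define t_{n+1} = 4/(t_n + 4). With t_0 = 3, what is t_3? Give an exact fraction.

32/39

t_1 = 4/(3 + 4) = 4/7.
t_2 = 4/(4/7 + 4) = 7/8.
t_3 = 4/(7/8 + 4) = 32/39.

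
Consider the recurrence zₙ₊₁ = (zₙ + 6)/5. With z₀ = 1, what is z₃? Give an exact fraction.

z₁ = (1 + 6)/5 = 7/5.
z₂ = ((7/5) + 6)/5 = 37/25.
z₃ = ((37/25) + 6)/5 = 187/125.

187/125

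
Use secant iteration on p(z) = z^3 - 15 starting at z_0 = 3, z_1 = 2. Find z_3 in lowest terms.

12885/5179

p(3) = 12, p(2) = -7. z_2 = 2 - (-7)·(2 - 3)/((-7) - 12) = 45/19.
p(2) = -7, p(45/19) = -11760/6859. z_3 = (45/19) - (-11760/6859)·((45/19) - 2)/((-11760/6859) - (-7)) = 12885/5179.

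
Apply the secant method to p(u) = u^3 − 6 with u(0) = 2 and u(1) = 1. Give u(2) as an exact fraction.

p(2) = 2, p(1) = −5. u(2) = 1 − (−5)·(1 − 2)/((−5) − 2) = 12/7.

12/7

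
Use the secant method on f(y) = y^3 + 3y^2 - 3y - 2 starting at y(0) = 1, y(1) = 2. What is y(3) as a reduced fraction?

f(1) = -1, f(2) = 12. y(2) = 2 - 12·(2 - 1)/(12 - (-1)) = 14/13.
f(2) = 12, f(14/13) = -1104/2197. y(3) = (14/13) - (-1104/2197)·((14/13) - 2)/((-1104/2197) - 12) = 850/763.

850/763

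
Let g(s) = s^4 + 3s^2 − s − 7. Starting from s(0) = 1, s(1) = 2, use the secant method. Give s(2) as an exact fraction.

g(1) = −4, g(2) = 19. s(2) = 2 − 19·(2 − 1)/(19 − (−4)) = 27/23.

27/23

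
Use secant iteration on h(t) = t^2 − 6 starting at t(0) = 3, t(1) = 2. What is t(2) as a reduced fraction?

h(3) = 3, h(2) = −2. t(2) = 2 − (−2)·(2 − 3)/((−2) − 3) = 12/5.

12/5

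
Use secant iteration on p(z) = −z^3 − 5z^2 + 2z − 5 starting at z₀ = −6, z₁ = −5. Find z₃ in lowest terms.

−176905/31913

p(−6) = 19, p(−5) = −15. z₂ = (−5) − (−15)·((−5) − (−6))/((−15) − 19) = −185/34.
p(−5) = −15, p(−185/34) = −110865/39304. z₃ = (−185/34) − (−110865/39304)·((−185/34) − (−5))/((−110865/39304) − (−15)) = −176905/31913.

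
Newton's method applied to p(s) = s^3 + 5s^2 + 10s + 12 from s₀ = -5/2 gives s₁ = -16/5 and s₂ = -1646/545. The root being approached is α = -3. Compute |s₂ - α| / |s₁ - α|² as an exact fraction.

s₁ - α = -16/5 - (-3) = -16/5 + 3 = -1/5, so |s₁ - α| = 1/5.
s₂ - α = -1646/545 - (-3) = -1646/545 + 3 = -11/545, so |s₂ - α| = 11/545.
|s₁ - α|² = 1/25.
Ratio = (11/545) / (1/25) = 55/109.

55/109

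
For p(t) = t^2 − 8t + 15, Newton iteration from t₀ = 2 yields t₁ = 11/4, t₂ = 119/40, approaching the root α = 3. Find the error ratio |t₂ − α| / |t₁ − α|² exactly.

2/5

t₁ − α = 11/4 − 3 = −1/4, so |t₁ − α| = 1/4.
t₂ − α = 119/40 − 3 = −1/40, so |t₂ − α| = 1/40.
|t₁ − α|² = 1/16.
Ratio = (1/40) / (1/16) = 2/5.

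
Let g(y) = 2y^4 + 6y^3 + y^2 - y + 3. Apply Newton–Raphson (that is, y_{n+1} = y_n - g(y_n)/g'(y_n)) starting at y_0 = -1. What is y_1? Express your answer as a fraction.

g'(y) = 8y^3 + 18y^2 + 2y - 1.
g(-1) = 1, g'(-1) = 7, so y_1 = (-1) - 1/7 = -8/7.

-8/7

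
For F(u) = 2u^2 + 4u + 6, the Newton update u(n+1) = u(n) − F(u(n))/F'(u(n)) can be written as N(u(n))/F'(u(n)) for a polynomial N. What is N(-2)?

2

F'(u) = 4u + 4.
N(u) = u·F'(u) − F(u) = u·(4u + 4) − (2u^2 + 4u + 6) = 2u^2 − 6.
N(-2) = 2.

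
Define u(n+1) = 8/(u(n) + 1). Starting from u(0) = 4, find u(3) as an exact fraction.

104/53

u(1) = 8/(4 + 1) = 8/5.
u(2) = 8/(8/5 + 1) = 40/13.
u(3) = 8/(40/13 + 1) = 104/53.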